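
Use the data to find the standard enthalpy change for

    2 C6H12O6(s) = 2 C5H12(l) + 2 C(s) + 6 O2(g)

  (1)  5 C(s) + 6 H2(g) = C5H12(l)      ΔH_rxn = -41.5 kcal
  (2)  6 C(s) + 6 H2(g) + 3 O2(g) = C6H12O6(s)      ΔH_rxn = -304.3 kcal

ΔH_rxn = 525.6 kcal

(1) × 2: (2)·(-41.5) = -83.0 kcal
(2) reversed and × 2: (-2)·(-304.3) = +608.6 kcal
By Hess's law, ΔH_rxn = (-83.0) + (+608.6) = 525.6 kcal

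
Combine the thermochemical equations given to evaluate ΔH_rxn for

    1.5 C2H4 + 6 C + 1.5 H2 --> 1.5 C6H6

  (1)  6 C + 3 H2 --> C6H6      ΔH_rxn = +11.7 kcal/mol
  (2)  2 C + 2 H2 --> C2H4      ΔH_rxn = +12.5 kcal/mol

(1) × 3/2 (scale by 3/2 for the 3/2 C6H6): (3/2)·(+11.7) = +17.55 kcal/mol
(2) reversed and × 3/2 (reverse to put C2H4 on the reactant side; scale by 3/2 for the 3/2 C2H4): (-3/2)·(+12.5) = -18.75 kcal/mol
ΔH_rxn = (+17.55) + (-18.75) = -1.2 kcal/mol

ΔH_rxn = -1.2 kcal/mol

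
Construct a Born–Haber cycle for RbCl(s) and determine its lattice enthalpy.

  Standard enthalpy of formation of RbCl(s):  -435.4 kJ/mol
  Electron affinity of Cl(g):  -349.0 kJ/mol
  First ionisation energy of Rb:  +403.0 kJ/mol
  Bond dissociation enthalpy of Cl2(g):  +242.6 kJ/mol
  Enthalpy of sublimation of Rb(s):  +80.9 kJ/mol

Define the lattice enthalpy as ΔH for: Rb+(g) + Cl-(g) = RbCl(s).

U = -691.6 kJ/mol

ΔHf° = 1·ΔHsub + 1·(ΣIE) + 1/2·D(Cl2) + 1·EA + U
-435.4 = 1·(+80.9) + 1·(+403.0) + 1/2·(+242.6) + 1·(-349.0) + U
U = -435.4 − (+256.2) = -691.6 kJ/mol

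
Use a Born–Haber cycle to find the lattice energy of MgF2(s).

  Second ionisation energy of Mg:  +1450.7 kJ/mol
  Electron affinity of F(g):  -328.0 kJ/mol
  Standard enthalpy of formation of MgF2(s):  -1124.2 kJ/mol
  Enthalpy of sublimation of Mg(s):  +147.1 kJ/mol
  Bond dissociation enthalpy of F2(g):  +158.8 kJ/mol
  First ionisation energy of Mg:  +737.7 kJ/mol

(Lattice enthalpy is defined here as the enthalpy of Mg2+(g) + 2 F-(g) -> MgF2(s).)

ΔHf° = 1·ΔHsub + 1·(ΣIE) + 1·D(F2) + 2·EA + U
-1124.2 = 1·(+147.1) + 1·(+2188.4) + 1·(+158.8) + 2·(-328.0) + U
U = -1124.2 − (+1838.3) = -2962.5 kJ/mol

U = -2962.5 kJ/mol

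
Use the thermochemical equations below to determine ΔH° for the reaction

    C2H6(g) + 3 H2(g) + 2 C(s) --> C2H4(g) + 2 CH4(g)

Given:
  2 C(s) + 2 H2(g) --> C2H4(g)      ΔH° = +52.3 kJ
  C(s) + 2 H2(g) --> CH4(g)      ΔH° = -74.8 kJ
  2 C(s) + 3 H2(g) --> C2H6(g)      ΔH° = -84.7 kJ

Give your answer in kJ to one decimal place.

ΔH° = -12.6 kJ

equation 1 as written (C2H4(g) already on the product side): +52.3 kJ
equation 2 × 2 (scale by 2 for the 2 CH4(g)): (2)·(-74.8) = -149.6 kJ
equation 3 reversed (C2H6(g) must end up as a reactant): +84.7 kJ
ΔH° = (+52.3) + (-149.6) + (+84.7) = -12.6 kJ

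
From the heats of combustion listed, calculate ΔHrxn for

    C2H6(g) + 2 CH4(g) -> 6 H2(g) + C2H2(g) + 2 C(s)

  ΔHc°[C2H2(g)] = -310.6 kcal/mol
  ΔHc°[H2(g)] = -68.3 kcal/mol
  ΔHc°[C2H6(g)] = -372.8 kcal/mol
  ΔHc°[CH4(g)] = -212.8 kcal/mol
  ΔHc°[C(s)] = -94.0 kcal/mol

ΔHrxn = 110.0 kcal/mol

Using ΔH = Σ nΔHc°(reactants) − Σ nΔHc°(products):
= [1·(-372.8) + 2·(-212.8)] − [6·(-68.3) + 1·(-310.6) + 2·(-94.0)]
= 110.0 kcal/mol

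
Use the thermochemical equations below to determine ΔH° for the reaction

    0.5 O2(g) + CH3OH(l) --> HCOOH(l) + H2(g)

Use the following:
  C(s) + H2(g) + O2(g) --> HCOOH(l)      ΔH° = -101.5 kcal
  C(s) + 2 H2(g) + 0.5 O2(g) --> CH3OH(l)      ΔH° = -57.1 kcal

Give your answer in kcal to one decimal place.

ΔH° = -44.4 kcal

equation 1 as written (HCOOH(l) already on the product side): -101.5 kcal
equation 2 reversed (CH3OH(l) must end up as a reactant): +57.1 kcal
By Hess's law, ΔH° = (1)·(-101.5) + (-1)·(-57.1) = -44.4 kcal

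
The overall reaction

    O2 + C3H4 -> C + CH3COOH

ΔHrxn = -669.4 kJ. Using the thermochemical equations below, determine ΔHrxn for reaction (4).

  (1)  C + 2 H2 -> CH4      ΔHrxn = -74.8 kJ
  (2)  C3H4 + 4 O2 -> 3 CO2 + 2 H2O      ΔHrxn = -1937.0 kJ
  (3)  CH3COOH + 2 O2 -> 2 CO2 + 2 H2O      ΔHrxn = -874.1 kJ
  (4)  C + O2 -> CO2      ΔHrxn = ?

ΔHrxn = -393.5 kJ

(1): not needed.
(2) as written: -1937.0 kJ
(3) reversed: +874.1 kJ
(4) reversed: contributes −x
-669.4 = (-1937.0) + (+874.1) − x
x = (-669.4 − (-1062.9)) / (-1) = -393.5 kJ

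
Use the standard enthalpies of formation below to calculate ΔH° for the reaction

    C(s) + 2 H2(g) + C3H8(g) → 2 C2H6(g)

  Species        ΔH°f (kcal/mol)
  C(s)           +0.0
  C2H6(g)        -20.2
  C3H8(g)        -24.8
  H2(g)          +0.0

Products: 2·(-20.2) = -40.4
Reactants: 1·(+0.0) + 2·(+0.0) + 1·(-24.8) = -24.8
ΔH° = (-40.4) − (-24.8) = -15.6 kcal/mol

ΔH° = -15.6 kcal/mol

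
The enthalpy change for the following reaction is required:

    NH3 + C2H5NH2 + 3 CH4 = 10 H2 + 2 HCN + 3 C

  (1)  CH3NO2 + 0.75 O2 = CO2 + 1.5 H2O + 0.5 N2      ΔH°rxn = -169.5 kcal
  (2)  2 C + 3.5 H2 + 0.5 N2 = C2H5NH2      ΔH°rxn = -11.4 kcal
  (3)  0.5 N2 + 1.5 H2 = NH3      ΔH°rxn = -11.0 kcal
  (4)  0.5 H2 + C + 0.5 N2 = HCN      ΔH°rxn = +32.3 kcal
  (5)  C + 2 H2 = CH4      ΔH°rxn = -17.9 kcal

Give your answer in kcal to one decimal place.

ΔH°rxn = 140.7 kcal

(1): not needed.
(2) reversed: +11.4 kcal
(3) reversed: +11.0 kcal
(4) × 2: (2)·(+32.3) = +64.6 kcal
(5) reversed and × 3: (-3)·(-17.9) = +53.7 kcal
Summing the manipulated equations, ΔH°rxn = (+11.4) + (+11.0) + (+64.6) + (+53.7) = 140.7 kcal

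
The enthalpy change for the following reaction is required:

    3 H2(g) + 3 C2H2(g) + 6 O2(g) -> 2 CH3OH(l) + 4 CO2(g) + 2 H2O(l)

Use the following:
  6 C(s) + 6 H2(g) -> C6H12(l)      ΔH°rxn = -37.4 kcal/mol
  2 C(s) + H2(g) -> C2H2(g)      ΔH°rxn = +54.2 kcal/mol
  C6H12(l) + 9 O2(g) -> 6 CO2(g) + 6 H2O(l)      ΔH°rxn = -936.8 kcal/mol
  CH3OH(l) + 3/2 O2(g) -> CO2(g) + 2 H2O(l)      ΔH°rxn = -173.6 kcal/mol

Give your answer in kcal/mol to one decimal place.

ΔH°rxn = -789.6 kcal/mol

equation 1 as written: -37.4 kcal/mol
equation 2 reversed and × 3: (-3)·(+54.2) = -162.6 kcal/mol
equation 3 as written: -936.8 kcal/mol
equation 4 reversed and × 2: (-2)·(-173.6) = +347.2 kcal/mol
Since enthalpy is a state function, ΔH°rxn = (1)·(-37.4) + (-3)·(+54.2) + (1)·(-936.8) + (-2)·(-173.6) = -789.6 kcal/mol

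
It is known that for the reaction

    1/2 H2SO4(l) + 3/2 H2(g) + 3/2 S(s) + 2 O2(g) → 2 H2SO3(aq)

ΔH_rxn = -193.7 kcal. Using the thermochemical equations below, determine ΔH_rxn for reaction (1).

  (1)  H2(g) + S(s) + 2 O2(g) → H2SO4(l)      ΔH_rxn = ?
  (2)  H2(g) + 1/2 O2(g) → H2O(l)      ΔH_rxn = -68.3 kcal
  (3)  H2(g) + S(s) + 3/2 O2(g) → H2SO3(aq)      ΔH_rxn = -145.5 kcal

(1) reversed and × 1/2 (H2SO4(l) must end up as a reactant; ×1/2 to match 1/2 H2SO4(l) in the target): contributes −1/2·x
(2): not needed (H2O(l) appears nowhere else).
(3) × 2 (scale by 2 for the 2 H2SO3(aq)): (2)·(-145.5) = -291.0 kcal
-193.7 = (-291.0) − 1/2·x
x = (-193.7 − (-291.0)) / (-1/2) = -194.6 kcal

ΔH_rxn = -194.6 kcal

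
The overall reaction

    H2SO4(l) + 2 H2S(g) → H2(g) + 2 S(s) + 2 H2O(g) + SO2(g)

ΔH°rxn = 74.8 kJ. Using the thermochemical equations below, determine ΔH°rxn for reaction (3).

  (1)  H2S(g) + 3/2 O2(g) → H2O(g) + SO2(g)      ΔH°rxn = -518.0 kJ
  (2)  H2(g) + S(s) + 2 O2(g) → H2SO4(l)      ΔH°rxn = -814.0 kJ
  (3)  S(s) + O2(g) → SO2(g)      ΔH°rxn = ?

(1) × 2: (2)·(-518.0) = -1036.0 kJ
(2) reversed: +814.0 kJ
(3) reversed: contributes −x
+74.8 = (-1036.0) + (+814.0) − x
x = (+74.8 − (-222.0)) / (-1) = -296.8 kJ

ΔH°rxn = -296.8 kJ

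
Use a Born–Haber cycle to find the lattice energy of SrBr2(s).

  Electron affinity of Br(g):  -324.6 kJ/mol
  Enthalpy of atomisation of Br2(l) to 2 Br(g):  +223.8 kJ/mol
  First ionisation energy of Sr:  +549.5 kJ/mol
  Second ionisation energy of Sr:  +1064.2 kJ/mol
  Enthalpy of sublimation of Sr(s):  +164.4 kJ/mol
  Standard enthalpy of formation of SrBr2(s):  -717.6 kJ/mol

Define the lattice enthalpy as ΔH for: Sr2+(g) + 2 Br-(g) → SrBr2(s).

U = -2070.3 kJ/mol

ΔHf° = 1·ΔHsub + 1·(ΣIE) + 1·D(Br2) + 2·EA + U
-717.6 = 1·(+164.4) + 1·(+1613.7) + 1·(+223.8) + 2·(-324.6) + U
U = -717.6 − (+1352.7) = -2070.3 kJ/mol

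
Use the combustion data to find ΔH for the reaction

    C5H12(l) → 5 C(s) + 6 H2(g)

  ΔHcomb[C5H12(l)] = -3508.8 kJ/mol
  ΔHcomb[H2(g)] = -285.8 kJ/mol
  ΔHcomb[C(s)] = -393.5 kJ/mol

Using ΔH = Σ nΔHc°(reactants) − Σ nΔHc°(products):
= [1·(-3508.8)] − [5·(-393.5) + 6·(-285.8)]
= 173.5 kJ/mol

ΔH = 173.5 kJ/mol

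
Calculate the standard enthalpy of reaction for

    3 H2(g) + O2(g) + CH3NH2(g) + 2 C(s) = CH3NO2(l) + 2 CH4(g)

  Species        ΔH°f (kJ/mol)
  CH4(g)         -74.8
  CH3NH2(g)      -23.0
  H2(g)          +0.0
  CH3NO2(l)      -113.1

ΔH° = -239.7 kJ/mol

ΔH°rxn = Σ nΔHf°(products) − Σ nΔHf°(reactants).
Products: 1·(-113.1) + 2·(-74.8) = -262.7
Reactants: 3·(+0.0) + 1·(+0.0) + 1·(-23.0) + 2·(+0.0) = -23.0
ΔH° = (-262.7) − (-23.0) = -239.7 kJ/mol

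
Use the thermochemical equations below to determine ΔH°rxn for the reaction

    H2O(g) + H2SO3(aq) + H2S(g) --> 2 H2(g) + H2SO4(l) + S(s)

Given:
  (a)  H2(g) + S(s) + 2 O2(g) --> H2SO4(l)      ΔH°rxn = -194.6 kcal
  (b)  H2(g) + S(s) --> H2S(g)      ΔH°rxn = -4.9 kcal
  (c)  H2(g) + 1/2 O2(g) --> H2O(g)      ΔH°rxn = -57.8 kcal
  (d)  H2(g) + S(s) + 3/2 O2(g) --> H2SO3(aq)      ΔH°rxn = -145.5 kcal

(a) as written (H2SO4(l) already on the product side): -194.6 kcal
(b) reversed (H2S(g) must end up as a reactant): +4.9 kcal
(c) reversed (H2O(g) must end up as a reactant): +57.8 kcal
(d) reversed (reverse to put H2SO3(aq) on the reactant side): +145.5 kcal
Summing the manipulated equations, ΔH°rxn = (1)·(-194.6) + (-1)·(-4.9) + (-1)·(-57.8) + (-1)·(-145.5) = 13.6 kcal

ΔH°rxn = 13.6 kcal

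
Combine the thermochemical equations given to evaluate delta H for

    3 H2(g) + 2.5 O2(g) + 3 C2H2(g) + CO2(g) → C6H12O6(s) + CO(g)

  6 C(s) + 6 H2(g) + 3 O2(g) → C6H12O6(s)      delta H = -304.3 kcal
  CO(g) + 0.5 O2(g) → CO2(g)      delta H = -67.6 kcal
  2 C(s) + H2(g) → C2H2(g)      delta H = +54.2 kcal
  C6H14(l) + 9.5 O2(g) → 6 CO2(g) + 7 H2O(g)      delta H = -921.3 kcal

delta H = -399.3 kcal

equation 1 as written (C6H12O6(s) already on the product side): -304.3 kcal
equation 2 reversed (CO(g) must end up as a product): +67.6 kcal
equation 3 reversed and × 3 (reverse to put C2H2(g) on the reactant side; scale by 3 for the 3 C2H2(g)): (-3)·(+54.2) = -162.6 kcal
equation 4: not needed (H2O(g) appears nowhere else).
Summing the manipulated equations, delta H = (-304.3) + (+67.6) + (-162.6) = -399.3 kcal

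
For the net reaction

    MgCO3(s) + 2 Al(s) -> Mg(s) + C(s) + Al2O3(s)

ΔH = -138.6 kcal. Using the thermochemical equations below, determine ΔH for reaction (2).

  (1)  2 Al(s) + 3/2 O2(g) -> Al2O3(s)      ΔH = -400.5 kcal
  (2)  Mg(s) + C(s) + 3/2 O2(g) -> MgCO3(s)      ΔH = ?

(1) as written (Al2O3(s) already on the product side): -400.5 kcal
(2) reversed (reverse to put MgCO3(s) on the reactant side): contributes −x
-138.6 = (-400.5) − x
x = (-138.6 − (-400.5)) / (-1) = -261.9 kcal

ΔH = -261.9 kcal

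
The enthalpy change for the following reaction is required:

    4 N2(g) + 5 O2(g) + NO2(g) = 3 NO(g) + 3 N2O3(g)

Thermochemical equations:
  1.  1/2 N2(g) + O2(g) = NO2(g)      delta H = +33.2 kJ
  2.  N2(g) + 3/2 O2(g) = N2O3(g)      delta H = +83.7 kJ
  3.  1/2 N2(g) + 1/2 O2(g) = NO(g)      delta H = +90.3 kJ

delta H = 488.8 kJ

eq. 1 reversed (NO2(g) must end up as a reactant): -33.2 kJ
eq. 2 × 3 (scale by 3 for the 3 N2O3(g)): (3)·(+83.7) = +251.1 kJ
eq. 3 × 3 (scale by 3 for the 3 NO(g)): (3)·(+90.3) = +270.9 kJ
Combining the equations, delta H = (-1)·(+33.2) + (3)·(+83.7) + (3)·(+90.3) = 488.8 kJ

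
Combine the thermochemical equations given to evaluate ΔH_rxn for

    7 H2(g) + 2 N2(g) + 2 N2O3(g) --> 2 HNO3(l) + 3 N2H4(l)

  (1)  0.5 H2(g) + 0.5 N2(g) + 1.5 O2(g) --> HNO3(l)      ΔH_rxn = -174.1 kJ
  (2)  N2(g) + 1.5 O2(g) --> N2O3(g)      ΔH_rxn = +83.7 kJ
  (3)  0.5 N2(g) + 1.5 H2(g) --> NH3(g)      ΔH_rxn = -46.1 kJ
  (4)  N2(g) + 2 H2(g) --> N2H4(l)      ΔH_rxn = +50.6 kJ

ΔH_rxn = -363.8 kJ

(1) × 2: (2)·(-174.1) = -348.2 kJ
(2) reversed and × 2: (-2)·(+83.7) = -167.4 kJ
(3): not needed.
(4) × 3: (3)·(+50.6) = +151.8 kJ
By Hess's law, ΔH_rxn = (-348.2) + (-167.4) + (+151.8) = -363.8 kJ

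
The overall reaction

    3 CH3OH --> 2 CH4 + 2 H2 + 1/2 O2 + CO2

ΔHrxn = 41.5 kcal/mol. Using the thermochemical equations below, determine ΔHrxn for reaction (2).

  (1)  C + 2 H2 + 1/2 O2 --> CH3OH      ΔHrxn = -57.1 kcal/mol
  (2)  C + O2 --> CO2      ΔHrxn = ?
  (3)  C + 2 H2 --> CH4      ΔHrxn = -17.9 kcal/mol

(1) reversed and × 3 (CH3OH must end up as a reactant; scale by 3 for the 3 CH3OH): (-3)·(-57.1) = +171.3 kcal/mol
(2) as written (CO2 already on the product side): contributes x
(3) × 2 (×2 to match 2 CH4 in the target): (2)·(-17.9) = -35.8 kcal/mol
+41.5 = (+171.3) + (-35.8) + x
x = (+41.5 − (+135.5)) / (1) = -94.0 kcal/mol

ΔHrxn = -94.0 kcal/mol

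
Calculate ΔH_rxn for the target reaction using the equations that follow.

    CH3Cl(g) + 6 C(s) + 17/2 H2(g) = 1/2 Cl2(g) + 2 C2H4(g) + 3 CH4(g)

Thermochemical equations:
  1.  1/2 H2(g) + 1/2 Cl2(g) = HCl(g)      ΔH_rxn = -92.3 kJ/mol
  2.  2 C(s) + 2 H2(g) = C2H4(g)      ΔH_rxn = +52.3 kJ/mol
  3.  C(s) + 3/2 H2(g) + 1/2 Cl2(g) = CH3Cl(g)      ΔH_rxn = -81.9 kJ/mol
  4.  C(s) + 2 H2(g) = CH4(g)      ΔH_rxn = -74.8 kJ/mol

eq. 1: not needed (HCl(g) appears nowhere else).
eq. 2 × 2 (scale by 2 for the 2 C2H4(g)): (2)·(+52.3) = +104.6 kJ/mol
eq. 3 reversed (CH3Cl(g) must end up as a reactant): +81.9 kJ/mol
eq. 4 × 3 (×3 to match 3 CH4(g) in the target): (3)·(-74.8) = -224.4 kJ/mol
ΔH_rxn = (+104.6) + (+81.9) + (-224.4) = -37.9 kJ/mol

ΔH_rxn = -37.9 kJ/mol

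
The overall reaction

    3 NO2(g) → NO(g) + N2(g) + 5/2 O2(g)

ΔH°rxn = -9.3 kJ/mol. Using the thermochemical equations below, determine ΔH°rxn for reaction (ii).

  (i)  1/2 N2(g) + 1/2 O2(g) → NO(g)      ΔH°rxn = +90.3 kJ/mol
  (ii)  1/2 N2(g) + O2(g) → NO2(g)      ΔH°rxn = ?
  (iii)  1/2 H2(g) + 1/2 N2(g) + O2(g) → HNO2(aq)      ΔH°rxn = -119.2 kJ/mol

(i) as written (NO(g) already on the product side): +90.3 kJ/mol
(ii) reversed and × 3 (reverse to put NO2(g) on the reactant side; scale by 3 for the 3 NO2(g)): contributes −3·x
(iii): not needed (HNO2(aq) appears nowhere else).
-9.3 = (+90.3) − 3·x
x = (-9.3 − (+90.3)) / (-3) = 33.2 kJ/mol

ΔH°rxn = 33.2 kJ/mol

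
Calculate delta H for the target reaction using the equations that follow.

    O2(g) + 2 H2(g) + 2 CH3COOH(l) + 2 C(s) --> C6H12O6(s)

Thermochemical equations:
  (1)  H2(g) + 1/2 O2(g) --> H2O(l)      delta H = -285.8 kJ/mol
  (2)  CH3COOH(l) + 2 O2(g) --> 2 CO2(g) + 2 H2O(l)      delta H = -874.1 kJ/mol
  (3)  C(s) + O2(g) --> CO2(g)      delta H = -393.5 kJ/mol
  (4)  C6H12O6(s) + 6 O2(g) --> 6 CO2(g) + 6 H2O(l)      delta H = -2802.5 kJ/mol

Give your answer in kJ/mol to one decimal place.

(1) × 2: (2)·(-285.8) = -571.6 kJ/mol
(2) × 2: (2)·(-874.1) = -1748.2 kJ/mol
(3) × 2: (2)·(-393.5) = -787.0 kJ/mol
(4) reversed: +2802.5 kJ/mol
delta H = (2)·(-285.8) + (2)·(-874.1) + (2)·(-393.5) + (-1)·(-2802.5) = -304.3 kJ/mol

delta H = -304.3 kJ/mol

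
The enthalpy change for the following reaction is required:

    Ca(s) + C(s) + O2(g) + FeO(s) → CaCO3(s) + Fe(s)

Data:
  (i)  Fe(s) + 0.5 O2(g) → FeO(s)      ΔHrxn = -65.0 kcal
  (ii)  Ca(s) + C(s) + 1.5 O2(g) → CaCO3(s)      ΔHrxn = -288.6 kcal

(i) reversed (FeO(s) must end up as a reactant): +65.0 kcal
(ii) as written (CaCO3(s) already on the product side): -288.6 kcal
Combining the equations, ΔHrxn = (+65.0) + (-288.6) = -223.6 kcal

ΔHrxn = -223.6 kcal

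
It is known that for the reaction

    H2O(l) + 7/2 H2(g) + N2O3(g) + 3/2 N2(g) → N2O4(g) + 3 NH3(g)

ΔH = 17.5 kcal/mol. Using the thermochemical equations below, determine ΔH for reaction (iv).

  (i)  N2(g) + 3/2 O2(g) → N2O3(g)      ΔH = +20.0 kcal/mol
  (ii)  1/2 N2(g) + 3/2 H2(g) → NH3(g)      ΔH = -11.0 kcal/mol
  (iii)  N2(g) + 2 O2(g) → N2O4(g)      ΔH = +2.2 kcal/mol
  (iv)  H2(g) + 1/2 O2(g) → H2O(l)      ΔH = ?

(i) reversed: -20.0 kcal/mol
(ii) × 3: (3)·(-11.0) = -33.0 kcal/mol
(iii) as written: +2.2 kcal/mol
(iv) reversed: contributes −x
+17.5 = (-20.0) + (-33.0) + (+2.2) − x
x = (+17.5 − (-50.8)) / (-1) = -68.3 kcal/mol

ΔH = -68.3 kcal/mol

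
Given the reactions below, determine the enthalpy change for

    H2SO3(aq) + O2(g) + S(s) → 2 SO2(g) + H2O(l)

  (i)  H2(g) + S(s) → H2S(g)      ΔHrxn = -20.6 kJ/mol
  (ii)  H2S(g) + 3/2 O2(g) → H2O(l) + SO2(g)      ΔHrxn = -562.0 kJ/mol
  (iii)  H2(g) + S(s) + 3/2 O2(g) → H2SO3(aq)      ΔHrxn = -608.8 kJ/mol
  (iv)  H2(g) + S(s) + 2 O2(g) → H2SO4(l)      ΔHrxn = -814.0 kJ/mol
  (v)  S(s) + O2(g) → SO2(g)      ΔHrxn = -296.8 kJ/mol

(i) as written: -20.6 kJ/mol
(ii) as written (H2O(l) already on the product side): -562.0 kJ/mol
(iii) reversed (reverse to put H2SO3(aq) on the reactant side): +608.8 kJ/mol
(iv): not needed (H2SO4(l) appears nowhere else).
(v) as written: -296.8 kJ/mol
Summing the manipulated equations, ΔHrxn = (-20.6) + (-562.0) + (+608.8) + (-296.8) = -270.6 kJ/mol

ΔHrxn = -270.6 kJ/mol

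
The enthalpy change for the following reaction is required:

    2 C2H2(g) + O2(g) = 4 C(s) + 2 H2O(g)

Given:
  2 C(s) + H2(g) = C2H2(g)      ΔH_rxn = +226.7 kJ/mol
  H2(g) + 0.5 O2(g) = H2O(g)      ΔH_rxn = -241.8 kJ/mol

ΔH_rxn = -937.0 kJ/mol

equation 1 reversed and × 2 (reverse to put C2H2(g) on the reactant side; ×2 to match 2 C2H2(g) in the target): (-2)·(+226.7) = -453.4 kJ/mol
equation 2 × 2 (×2 to match 2 H2O(g) in the target): (2)·(-241.8) = -483.6 kJ/mol
Combining the equations, ΔH_rxn = (-2)·(+226.7) + (2)·(-241.8) = -937.0 kJ/mol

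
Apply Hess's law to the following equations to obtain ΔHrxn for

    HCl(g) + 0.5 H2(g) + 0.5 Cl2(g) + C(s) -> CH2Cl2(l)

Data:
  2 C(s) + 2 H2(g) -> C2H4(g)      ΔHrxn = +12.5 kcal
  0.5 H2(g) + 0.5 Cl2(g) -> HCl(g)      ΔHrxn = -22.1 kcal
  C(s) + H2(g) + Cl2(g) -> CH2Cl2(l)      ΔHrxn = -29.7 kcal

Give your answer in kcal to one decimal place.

ΔHrxn = -7.6 kcal

equation 1: not needed.
equation 2 reversed: +22.1 kcal
equation 3 as written: -29.7 kcal
Combining the equations, ΔHrxn = (+22.1) + (-29.7) = -7.6 kcal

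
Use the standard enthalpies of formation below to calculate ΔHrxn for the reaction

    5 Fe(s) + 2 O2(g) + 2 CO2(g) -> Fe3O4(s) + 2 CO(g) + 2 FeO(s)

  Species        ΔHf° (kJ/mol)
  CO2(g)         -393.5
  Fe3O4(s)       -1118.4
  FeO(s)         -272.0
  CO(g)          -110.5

ΔHrxn = -1096.4 kJ/mol

Products: 1·(-1118.4) + 2·(-110.5) + 2·(-272.0) = -1883.4
Reactants: 5·(+0.0) + 2·(+0.0) + 2·(-393.5) = -787.0
ΔHrxn = (-1883.4) − (-787.0) = -1096.4 kJ/mol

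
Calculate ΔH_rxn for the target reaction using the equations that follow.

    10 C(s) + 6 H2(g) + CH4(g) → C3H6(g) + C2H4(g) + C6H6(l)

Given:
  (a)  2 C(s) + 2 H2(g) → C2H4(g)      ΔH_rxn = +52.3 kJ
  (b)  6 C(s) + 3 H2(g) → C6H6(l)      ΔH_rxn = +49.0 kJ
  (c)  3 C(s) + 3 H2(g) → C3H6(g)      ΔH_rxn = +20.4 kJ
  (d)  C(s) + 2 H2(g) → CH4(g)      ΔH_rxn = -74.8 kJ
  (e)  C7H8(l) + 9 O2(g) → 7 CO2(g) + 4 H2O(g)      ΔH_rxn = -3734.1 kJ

(a) as written: +52.3 kJ
(b) as written: +49.0 kJ
(c) as written: +20.4 kJ
(d) reversed: +74.8 kJ
(e): not needed.
ΔH_rxn = (1)·(+52.3) + (1)·(+49.0) + (1)·(+20.4) + (-1)·(-74.8) = 196.5 kJ

ΔH_rxn = 196.5 kJ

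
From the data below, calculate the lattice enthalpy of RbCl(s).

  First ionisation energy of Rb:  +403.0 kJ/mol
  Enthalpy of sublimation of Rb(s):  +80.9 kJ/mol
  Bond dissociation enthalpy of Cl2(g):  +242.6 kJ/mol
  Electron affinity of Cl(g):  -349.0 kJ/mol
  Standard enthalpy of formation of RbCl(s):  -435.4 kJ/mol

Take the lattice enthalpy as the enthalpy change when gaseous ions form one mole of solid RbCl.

ΔHf° = 1·ΔHsub + 1·(ΣIE) + 1/2·D(Cl2) + 1·EA + U
-435.4 = 1·(+80.9) + 1·(+403.0) + 1/2·(+242.6) + 1·(-349.0) + U
U = -435.4 − (+256.2) = -691.6 kJ/mol

U = -691.6 kJ/mol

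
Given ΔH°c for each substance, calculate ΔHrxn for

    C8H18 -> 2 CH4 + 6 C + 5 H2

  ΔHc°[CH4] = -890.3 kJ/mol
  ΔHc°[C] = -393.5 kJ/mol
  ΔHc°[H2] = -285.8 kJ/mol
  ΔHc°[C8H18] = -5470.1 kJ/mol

ΔHrxn = 100.5 kJ/mol

With combustion enthalpies, reactants minus products:
= [1·(-5470.1)] − [2·(-890.3) + 6·(-393.5) + 5·(-285.8)]
= 100.5 kJ/mol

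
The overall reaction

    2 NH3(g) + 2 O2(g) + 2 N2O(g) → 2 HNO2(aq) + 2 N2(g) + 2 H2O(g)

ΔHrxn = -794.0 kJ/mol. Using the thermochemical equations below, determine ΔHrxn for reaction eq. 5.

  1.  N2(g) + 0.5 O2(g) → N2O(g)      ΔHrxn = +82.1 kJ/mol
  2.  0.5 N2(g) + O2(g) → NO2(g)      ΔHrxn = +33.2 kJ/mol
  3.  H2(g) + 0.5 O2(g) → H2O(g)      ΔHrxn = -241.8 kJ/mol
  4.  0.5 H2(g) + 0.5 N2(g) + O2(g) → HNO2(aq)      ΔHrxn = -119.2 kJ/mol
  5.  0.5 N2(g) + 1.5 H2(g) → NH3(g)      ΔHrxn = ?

ΔHrxn = -46.1 kJ/mol

eq. 1 reversed and × 2: (-2)·(+82.1) = -164.2 kJ/mol
eq. 2: not needed.
eq. 3 × 2: (2)·(-241.8) = -483.6 kJ/mol
eq. 4 × 2: (2)·(-119.2) = -238.4 kJ/mol
eq. 5 reversed and × 2: contributes −2·x
-794.0 = (-164.2) + (-483.6) + (-238.4) − 2·x
x = (-794.0 − (-886.2)) / (-2) = -46.1 kJ/mol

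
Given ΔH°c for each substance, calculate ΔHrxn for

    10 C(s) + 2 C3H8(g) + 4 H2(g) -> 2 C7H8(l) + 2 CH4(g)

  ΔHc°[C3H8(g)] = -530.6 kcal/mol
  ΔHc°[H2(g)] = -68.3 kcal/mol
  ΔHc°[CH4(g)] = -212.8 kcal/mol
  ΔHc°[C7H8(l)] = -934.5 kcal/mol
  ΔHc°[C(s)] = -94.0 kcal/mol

ΔHrxn = 20.2 kcal/mol

With combustion enthalpies, reactants minus products:
= [10·(-94.0) + 2·(-530.6) + 4·(-68.3)] − [2·(-934.5) + 2·(-212.8)]
= 20.2 kcal/mol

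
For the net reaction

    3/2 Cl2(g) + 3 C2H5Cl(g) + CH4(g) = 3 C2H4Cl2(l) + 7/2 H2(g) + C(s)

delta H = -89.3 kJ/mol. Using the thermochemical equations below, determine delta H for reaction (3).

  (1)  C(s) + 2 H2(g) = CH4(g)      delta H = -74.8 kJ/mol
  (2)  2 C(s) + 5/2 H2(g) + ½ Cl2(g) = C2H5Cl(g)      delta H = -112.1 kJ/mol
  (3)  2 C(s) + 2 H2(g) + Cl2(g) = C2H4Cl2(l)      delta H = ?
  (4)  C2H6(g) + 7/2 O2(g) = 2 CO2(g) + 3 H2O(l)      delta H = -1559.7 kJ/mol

(1) reversed (reverse to put CH4(g) on the reactant side): +74.8 kJ/mol
(2) reversed and × 3 (C2H5Cl(g) must end up as a reactant; scale by 3 for the 3 C2H5Cl(g)): (-3)·(-112.1) = +336.3 kJ/mol
(3) × 3 (×3 to match 3 C2H4Cl2(l) in the target): contributes 3·x
(4): not needed (C2H6(g) appears nowhere else).
-89.3 = (+74.8) + (+336.3) + 3·x
x = (-89.3 − (+411.1)) / (3) = -166.8 kJ/mol

delta H = -166.8 kJ/mol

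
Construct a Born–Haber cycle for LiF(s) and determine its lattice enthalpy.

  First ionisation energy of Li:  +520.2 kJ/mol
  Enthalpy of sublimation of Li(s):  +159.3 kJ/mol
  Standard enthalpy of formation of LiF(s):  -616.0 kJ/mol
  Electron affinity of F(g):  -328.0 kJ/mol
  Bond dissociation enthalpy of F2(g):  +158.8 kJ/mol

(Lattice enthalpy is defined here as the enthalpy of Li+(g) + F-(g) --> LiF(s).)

ΔHf° = 1·ΔHsub + 1·(ΣIE) + 1/2·D(F2) + 1·EA + U
-616.0 = 1·(+159.3) + 1·(+520.2) + 1/2·(+158.8) + 1·(-328.0) + U
U = -616.0 − (+430.9) = -1046.9 kJ/mol

U = -1046.9 kJ/mol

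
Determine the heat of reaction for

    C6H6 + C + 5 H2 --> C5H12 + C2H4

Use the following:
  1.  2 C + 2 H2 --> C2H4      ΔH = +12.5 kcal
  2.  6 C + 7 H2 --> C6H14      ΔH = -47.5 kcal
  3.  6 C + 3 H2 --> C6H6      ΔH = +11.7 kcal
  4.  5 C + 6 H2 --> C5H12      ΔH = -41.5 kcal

eq. 1 as written: +12.5 kcal
eq. 2: not needed.
eq. 3 reversed: -11.7 kcal
eq. 4 as written: -41.5 kcal
Since enthalpy is a state function, ΔH = (1)·(+12.5) + (-1)·(+11.7) + (1)·(-41.5) = -40.7 kcal

ΔH = -40.7 kcal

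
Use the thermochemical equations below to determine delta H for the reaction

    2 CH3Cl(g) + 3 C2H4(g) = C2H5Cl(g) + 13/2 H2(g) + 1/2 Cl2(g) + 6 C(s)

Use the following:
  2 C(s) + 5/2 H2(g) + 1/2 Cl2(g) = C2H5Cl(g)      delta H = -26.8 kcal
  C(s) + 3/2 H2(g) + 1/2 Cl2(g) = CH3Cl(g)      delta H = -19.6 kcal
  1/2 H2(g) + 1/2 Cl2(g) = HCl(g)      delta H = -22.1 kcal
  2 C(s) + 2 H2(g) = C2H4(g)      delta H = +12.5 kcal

delta H = -25.1 kcal

equation 1 as written: -26.8 kcal
equation 2 reversed and × 2: (-2)·(-19.6) = +39.2 kcal
equation 3: not needed.
equation 4 reversed and × 3: (-3)·(+12.5) = -37.5 kcal
delta H = (1)·(-26.8) + (-2)·(-19.6) + (-3)·(+12.5) = -25.1 kcal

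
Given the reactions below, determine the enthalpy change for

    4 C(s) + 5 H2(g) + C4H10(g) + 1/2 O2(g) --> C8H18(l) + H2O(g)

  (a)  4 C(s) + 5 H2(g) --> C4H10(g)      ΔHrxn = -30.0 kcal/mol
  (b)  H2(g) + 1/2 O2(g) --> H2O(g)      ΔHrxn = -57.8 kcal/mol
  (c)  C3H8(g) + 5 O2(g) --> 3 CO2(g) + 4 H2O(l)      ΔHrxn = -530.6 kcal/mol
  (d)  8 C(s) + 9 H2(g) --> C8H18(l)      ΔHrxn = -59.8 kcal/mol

(a) reversed: +30.0 kcal/mol
(b) as written: -57.8 kcal/mol
(c): not needed.
(d) as written: -59.8 kcal/mol
Summing the manipulated equations, ΔHrxn = (-1)·(-30.0) + (1)·(-57.8) + (1)·(-59.8) = -87.6 kcal/mol

ΔHrxn = -87.6 kcal/mol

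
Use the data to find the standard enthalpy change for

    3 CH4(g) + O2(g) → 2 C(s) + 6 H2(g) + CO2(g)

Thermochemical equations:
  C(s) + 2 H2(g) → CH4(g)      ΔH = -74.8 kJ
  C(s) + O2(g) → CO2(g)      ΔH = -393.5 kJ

equation 1 reversed and × 3 (CH4(g) must end up as a reactant; scale by 3 for the 3 CH4(g)): (-3)·(-74.8) = +224.4 kJ
equation 2 as written (CO2(g) already on the product side): -393.5 kJ
By Hess's law, ΔH = (-3)·(-74.8) + (1)·(-393.5) = -169.1 kJ

ΔH = -169.1 kJ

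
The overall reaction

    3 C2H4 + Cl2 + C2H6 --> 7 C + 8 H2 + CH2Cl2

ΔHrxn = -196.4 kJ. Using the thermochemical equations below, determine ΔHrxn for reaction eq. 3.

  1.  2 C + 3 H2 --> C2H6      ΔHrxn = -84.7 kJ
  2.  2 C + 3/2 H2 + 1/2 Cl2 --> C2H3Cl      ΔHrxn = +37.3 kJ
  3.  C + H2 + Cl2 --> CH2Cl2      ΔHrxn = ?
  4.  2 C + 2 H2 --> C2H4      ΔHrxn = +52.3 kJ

eq. 1 reversed (reverse to put C2H6 on the reactant side): +84.7 kJ
eq. 2: not needed (C2H3Cl appears nowhere else).
eq. 3 as written (CH2Cl2 already on the product side): contributes x
eq. 4 reversed and × 3 (C2H4 must end up as a reactant; ×3 to match 3 C2H4 in the target): (-3)·(+52.3) = -156.9 kJ
-196.4 = (+84.7) + (-156.9) + x
x = (-196.4 − (-72.2)) / (1) = -124.2 kJ

ΔHrxn = -124.2 kJ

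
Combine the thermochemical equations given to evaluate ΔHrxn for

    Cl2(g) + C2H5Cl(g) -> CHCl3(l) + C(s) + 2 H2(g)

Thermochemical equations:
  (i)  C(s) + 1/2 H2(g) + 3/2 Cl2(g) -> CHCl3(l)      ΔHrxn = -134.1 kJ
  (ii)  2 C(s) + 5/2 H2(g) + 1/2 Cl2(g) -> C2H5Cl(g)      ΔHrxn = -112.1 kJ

ΔHrxn = -22.0 kJ

(i) as written: -134.1 kJ
(ii) reversed: +112.1 kJ
Combining the equations, ΔHrxn = (1)·(-134.1) + (-1)·(-112.1) = -22.0 kJ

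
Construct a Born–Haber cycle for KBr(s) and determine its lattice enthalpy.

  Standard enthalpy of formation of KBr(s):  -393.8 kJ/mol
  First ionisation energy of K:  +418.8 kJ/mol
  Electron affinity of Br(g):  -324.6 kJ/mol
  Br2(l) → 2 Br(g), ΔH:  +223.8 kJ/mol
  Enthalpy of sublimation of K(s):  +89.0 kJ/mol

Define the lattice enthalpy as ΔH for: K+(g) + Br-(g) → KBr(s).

U = -688.9 kJ/mol

ΔHf° = 1·ΔHsub + 1·(ΣIE) + 1/2·D(Br2) + 1·EA + U
-393.8 = 1·(+89.0) + 1·(+418.8) + 1/2·(+223.8) + 1·(-324.6) + U
U = -393.8 − (+295.1) = -688.9 kJ/mol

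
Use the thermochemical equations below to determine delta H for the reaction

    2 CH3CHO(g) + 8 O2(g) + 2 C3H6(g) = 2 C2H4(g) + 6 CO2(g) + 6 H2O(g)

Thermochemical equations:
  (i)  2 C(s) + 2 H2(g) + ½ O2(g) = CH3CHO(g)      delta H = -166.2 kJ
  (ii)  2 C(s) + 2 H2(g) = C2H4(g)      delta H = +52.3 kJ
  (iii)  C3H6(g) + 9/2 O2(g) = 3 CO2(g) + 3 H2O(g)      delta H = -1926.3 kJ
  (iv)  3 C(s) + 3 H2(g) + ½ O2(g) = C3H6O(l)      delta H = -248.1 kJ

delta H = -3415.6 kJ

(i) reversed and × 2: (-2)·(-166.2) = +332.4 kJ
(ii) × 2: (2)·(+52.3) = +104.6 kJ
(iii) × 2: (2)·(-1926.3) = -3852.6 kJ
(iv): not needed.
delta H = (+332.4) + (+104.6) + (-3852.6) = -3415.6 kJ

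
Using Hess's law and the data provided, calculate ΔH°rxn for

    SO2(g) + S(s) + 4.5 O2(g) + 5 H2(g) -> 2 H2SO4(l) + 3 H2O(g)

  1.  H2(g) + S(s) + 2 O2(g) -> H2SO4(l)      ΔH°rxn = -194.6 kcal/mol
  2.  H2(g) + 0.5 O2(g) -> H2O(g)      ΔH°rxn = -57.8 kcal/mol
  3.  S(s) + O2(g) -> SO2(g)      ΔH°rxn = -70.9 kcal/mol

eq. 1 × 2: (2)·(-194.6) = -389.2 kcal/mol
eq. 2 × 3: (3)·(-57.8) = -173.4 kcal/mol
eq. 3 reversed: +70.9 kcal/mol
ΔH°rxn = (-389.2) + (-173.4) + (+70.9) = -491.7 kcal/mol

ΔH°rxn = -491.7 kcal/mol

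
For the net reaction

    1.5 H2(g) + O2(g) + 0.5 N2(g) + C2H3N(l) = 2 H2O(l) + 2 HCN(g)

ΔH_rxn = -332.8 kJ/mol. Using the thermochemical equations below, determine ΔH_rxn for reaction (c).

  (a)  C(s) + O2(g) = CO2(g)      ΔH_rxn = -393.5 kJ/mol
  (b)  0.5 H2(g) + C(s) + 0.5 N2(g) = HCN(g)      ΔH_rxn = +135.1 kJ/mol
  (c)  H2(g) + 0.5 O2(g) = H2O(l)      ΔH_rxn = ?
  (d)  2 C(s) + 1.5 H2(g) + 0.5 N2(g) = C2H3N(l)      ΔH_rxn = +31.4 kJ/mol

ΔH_rxn = -285.8 kJ/mol

(a): not needed (CO2(g) appears nowhere else).
(b) × 2 (scale by 2 for the 2 HCN(g)): (2)·(+135.1) = +270.2 kJ/mol
(c) × 2 (×2 to match 2 H2O(l) in the target): contributes 2·x
(d) reversed (reverse to put C2H3N(l) on the reactant side): -31.4 kJ/mol
-332.8 = (+270.2) + (-31.4) + 2·x
x = (-332.8 − (+238.8)) / (2) = -285.8 kJ/mol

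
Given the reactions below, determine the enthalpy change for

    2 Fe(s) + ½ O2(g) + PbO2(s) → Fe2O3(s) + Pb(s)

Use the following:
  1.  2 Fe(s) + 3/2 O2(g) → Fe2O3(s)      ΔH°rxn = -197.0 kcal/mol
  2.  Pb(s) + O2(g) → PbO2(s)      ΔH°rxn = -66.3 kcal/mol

ΔH°rxn = -130.7 kcal/mol

eq. 1 as written: -197.0 kcal/mol
eq. 2 reversed: +66.3 kcal/mol
Since enthalpy is a state function, ΔH°rxn = (1)·(-197.0) + (-1)·(-66.3) = -130.7 kcal/mol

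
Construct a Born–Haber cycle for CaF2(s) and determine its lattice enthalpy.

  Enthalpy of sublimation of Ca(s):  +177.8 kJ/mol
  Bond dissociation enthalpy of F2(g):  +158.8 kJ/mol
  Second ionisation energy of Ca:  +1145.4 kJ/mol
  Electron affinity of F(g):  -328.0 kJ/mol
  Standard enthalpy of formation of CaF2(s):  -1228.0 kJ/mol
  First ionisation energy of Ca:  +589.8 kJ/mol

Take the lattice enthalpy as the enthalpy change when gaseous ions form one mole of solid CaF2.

ΔHf° = 1·ΔHsub + 1·(ΣIE) + 1·D(F2) + 2·EA + U
-1228.0 = 1·(+177.8) + 1·(+1735.2) + 1·(+158.8) + 2·(-328.0) + U
U = -1228.0 − (+1415.8) = -2643.8 kJ/mol

U = -2643.8 kJ/mol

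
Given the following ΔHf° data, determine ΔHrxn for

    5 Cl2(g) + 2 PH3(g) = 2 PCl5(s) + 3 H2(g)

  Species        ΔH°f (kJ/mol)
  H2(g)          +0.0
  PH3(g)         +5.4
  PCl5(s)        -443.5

ΔH°rxn = Σ nΔHf°(products) − Σ nΔHf°(reactants).
Products: 2·(-443.5) + 3·(+0.0) = -887.0
Reactants: 5·(+0.0) + 2·(+5.4) = +10.8
ΔHrxn = (-887.0) − (+10.8) = -897.8 kJ/mol

ΔHrxn = -897.8 kJ/mol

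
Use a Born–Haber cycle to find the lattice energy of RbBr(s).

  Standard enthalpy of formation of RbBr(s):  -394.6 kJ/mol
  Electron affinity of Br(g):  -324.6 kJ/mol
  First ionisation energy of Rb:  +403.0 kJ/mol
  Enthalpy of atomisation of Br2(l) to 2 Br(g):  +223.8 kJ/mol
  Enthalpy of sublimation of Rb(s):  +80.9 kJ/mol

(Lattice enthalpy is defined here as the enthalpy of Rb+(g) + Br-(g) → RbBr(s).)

U = -665.8 kJ/mol

ΔHf° = 1·ΔHsub + 1·(ΣIE) + 1/2·D(Br2) + 1·EA + U
-394.6 = 1·(+80.9) + 1·(+403.0) + 1/2·(+223.8) + 1·(-324.6) + U
U = -394.6 − (+271.2) = -665.8 kJ/mol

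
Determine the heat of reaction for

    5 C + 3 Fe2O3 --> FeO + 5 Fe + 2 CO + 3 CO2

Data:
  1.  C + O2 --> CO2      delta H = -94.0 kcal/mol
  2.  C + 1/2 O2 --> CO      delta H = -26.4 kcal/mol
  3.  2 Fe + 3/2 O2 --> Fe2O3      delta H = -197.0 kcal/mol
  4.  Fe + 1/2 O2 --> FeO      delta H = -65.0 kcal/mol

eq. 1 × 3 (scale by 3 for the 3 CO2): (3)·(-94.0) = -282.0 kcal/mol
eq. 2 × 2 (scale by 2 for the 2 CO): (2)·(-26.4) = -52.8 kcal/mol
eq. 3 reversed and × 3 (reverse to put Fe2O3 on the reactant side; ×3 to match 3 Fe2O3 in the target): (-3)·(-197.0) = +591.0 kcal/mol
eq. 4 as written (FeO already on the product side): -65.0 kcal/mol
delta H = (-282.0) + (-52.8) + (+591.0) + (-65.0) = 191.2 kcal/mol

delta H = 191.2 kcal/mol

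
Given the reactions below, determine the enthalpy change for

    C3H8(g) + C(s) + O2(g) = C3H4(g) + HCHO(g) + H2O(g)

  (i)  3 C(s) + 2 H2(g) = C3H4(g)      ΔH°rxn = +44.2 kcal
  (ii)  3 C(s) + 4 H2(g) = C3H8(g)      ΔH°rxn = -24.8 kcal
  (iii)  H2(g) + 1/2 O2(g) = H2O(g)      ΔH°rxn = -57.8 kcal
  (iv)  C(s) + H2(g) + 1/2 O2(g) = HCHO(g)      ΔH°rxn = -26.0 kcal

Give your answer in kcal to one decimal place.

(i) as written: +44.2 kcal
(ii) reversed: +24.8 kcal
(iii) as written: -57.8 kcal
(iv) as written: -26.0 kcal
Since enthalpy is a state function, ΔH°rxn = (1)·(+44.2) + (-1)·(-24.8) + (1)·(-57.8) + (1)·(-26.0) = -14.8 kcal

ΔH°rxn = -14.8 kcal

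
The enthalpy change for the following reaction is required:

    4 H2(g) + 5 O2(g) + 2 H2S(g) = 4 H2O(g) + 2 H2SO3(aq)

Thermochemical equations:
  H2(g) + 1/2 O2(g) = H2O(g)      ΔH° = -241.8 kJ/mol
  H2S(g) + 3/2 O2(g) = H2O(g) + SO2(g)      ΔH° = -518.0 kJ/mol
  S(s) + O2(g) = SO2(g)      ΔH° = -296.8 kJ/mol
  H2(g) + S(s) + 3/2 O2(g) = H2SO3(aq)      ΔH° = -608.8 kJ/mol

ΔH° = -2143.6 kJ/mol

equation 1 × 2: (2)·(-241.8) = -483.6 kJ/mol
equation 2 × 2 (×2 to match 2 H2S(g) in the target): (2)·(-518.0) = -1036.0 kJ/mol
equation 3 reversed and × 2: (-2)·(-296.8) = +593.6 kJ/mol
equation 4 × 2 (scale by 2 for the 2 H2SO3(aq)): (2)·(-608.8) = -1217.6 kJ/mol
Since enthalpy is a state function, ΔH° = (2)·(-241.8) + (2)·(-518.0) + (-2)·(-296.8) + (2)·(-608.8) = -2143.6 kJ/mol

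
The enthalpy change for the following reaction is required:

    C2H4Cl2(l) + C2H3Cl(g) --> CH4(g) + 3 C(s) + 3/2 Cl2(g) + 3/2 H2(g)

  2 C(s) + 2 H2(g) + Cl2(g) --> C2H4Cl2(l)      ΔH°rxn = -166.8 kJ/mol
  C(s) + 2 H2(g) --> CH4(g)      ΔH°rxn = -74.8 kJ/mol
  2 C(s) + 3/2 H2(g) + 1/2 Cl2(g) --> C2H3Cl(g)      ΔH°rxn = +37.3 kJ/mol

ΔH°rxn = 54.7 kJ/mol

equation 1 reversed: +166.8 kJ/mol
equation 2 as written: -74.8 kJ/mol
equation 3 reversed: -37.3 kJ/mol
Summing the manipulated equations, ΔH°rxn = (-1)·(-166.8) + (1)·(-74.8) + (-1)·(+37.3) = 54.7 kJ/mol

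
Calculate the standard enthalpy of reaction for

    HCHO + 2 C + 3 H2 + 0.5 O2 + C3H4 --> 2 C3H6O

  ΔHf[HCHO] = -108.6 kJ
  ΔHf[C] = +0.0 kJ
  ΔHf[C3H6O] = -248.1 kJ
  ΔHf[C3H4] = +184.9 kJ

Products: 2·(-248.1) = -496.2
Reactants: 1·(-108.6) + 2·(+0.0) + 3·(+0.0) + 1/2·(+0.0) + 1·(+184.9) = +76.3
ΔH°rxn = (-496.2) − (+76.3) = -572.5 kJ

ΔH°rxn = -572.5 kJ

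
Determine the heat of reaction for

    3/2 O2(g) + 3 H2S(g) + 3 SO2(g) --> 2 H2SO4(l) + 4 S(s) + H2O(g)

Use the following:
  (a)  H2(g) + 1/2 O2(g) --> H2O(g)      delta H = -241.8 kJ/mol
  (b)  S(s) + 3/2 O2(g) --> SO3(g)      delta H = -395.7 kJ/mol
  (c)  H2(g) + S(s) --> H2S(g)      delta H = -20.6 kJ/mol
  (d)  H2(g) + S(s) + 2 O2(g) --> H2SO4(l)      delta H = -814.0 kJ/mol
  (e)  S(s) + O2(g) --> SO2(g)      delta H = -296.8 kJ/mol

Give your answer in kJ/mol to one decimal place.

(a) as written (H2O(g) already on the product side): -241.8 kJ/mol
(b): not needed (SO3(g) appears nowhere else).
(c) reversed and × 3 (H2S(g) must end up as a reactant; scale by 3 for the 3 H2S(g)): (-3)·(-20.6) = +61.8 kJ/mol
(d) × 2 (×2 to match 2 H2SO4(l) in the target): (2)·(-814.0) = -1628.0 kJ/mol
(e) reversed and × 3 (SO2(g) must end up as a reactant; ×3 to match 3 SO2(g) in the target): (-3)·(-296.8) = +890.4 kJ/mol
Summing the manipulated equations, delta H = (-241.8) + (+61.8) + (-1628.0) + (+890.4) = -917.6 kJ/mol

delta H = -917.6 kJ/mol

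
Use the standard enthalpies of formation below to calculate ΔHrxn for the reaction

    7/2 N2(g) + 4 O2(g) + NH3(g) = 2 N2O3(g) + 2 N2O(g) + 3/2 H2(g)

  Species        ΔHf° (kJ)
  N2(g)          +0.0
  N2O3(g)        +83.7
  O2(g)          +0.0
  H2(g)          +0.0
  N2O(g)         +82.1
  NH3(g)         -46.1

Products: 2·(+83.7) + 2·(+82.1) + 3/2·(+0.0) = +331.6
Reactants: 7/2·(+0.0) + 4·(+0.0) + 1·(-46.1) = -46.1
ΔHrxn = (+331.6) − (-46.1) = 377.7 kJ

ΔHrxn = 377.7 kJ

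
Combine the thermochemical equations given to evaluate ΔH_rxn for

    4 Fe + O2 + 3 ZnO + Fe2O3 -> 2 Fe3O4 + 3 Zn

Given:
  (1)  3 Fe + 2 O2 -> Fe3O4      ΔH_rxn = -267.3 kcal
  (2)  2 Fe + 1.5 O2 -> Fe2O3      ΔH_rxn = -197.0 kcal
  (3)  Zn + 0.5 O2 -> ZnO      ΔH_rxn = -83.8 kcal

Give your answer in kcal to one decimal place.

ΔH_rxn = -86.2 kcal

(1) × 2: (2)·(-267.3) = -534.6 kcal
(2) reversed: +197.0 kcal
(3) reversed and × 3: (-3)·(-83.8) = +251.4 kcal
Summing the manipulated equations, ΔH_rxn = (2)·(-267.3) + (-1)·(-197.0) + (-3)·(-83.8) = -86.2 kcal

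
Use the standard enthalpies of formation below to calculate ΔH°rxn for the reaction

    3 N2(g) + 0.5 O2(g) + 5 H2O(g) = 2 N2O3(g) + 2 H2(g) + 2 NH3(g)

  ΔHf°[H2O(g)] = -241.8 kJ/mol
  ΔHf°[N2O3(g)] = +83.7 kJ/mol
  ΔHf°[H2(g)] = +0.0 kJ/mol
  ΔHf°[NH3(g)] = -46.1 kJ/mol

ΔH°rxn = 1284.2 kJ/mol

Products: 2·(+83.7) + 2·(+0.0) + 2·(-46.1) = +75.2
Reactants: 3·(+0.0) + 1/2·(+0.0) + 5·(-241.8) = -1209.0
ΔH°rxn = (+75.2) − (-1209.0) = 1284.2 kJ/mol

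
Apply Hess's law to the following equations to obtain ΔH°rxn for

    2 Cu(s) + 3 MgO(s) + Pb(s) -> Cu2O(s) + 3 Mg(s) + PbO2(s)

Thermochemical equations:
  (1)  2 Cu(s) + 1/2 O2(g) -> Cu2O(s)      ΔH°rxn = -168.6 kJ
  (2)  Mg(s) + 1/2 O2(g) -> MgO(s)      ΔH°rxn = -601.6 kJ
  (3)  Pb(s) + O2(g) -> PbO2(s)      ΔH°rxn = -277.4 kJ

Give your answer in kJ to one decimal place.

ΔH°rxn = 1358.8 kJ

(1) as written: -168.6 kJ
(2) reversed and × 3: (-3)·(-601.6) = +1804.8 kJ
(3) as written: -277.4 kJ
Combining the equations, ΔH°rxn = (1)·(-168.6) + (-3)·(-601.6) + (1)·(-277.4) = 1358.8 kJ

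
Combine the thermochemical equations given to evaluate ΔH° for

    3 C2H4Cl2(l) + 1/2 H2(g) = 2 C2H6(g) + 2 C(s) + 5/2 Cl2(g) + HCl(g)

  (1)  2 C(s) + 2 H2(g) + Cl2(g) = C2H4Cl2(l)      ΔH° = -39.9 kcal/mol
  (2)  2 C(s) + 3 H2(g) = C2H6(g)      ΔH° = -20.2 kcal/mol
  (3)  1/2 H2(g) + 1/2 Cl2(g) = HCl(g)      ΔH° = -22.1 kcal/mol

(1) reversed and × 3: (-3)·(-39.9) = +119.7 kcal/mol
(2) × 2: (2)·(-20.2) = -40.4 kcal/mol
(3) as written: -22.1 kcal/mol
Combining the equations, ΔH° = (+119.7) + (-40.4) + (-22.1) = 57.2 kcal/mol

ΔH° = 57.2 kcal/mol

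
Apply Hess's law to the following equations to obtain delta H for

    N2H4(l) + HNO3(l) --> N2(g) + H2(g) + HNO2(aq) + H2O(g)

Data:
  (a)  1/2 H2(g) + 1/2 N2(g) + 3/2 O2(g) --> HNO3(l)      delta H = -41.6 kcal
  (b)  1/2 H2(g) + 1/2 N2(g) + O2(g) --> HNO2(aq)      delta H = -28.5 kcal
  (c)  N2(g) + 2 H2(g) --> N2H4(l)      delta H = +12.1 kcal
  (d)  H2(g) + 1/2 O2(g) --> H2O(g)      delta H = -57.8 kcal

(a) reversed (reverse to put HNO3(l) on the reactant side): +41.6 kcal
(b) as written (HNO2(aq) already on the product side): -28.5 kcal
(c) reversed (reverse to put N2H4(l) on the reactant side): -12.1 kcal
(d) as written (H2O(g) already on the product side): -57.8 kcal
Summing the manipulated equations, delta H = (-1)·(-41.6) + (1)·(-28.5) + (-1)·(+12.1) + (1)·(-57.8) = -56.8 kcal

delta H = -56.8 kcal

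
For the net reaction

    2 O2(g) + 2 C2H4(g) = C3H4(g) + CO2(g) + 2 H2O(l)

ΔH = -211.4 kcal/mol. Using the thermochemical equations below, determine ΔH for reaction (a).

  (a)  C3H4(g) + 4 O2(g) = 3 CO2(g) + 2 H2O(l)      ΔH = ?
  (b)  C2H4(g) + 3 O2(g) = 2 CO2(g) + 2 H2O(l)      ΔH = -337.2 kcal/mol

ΔH = -463.0 kcal/mol

(a) reversed (C3H4(g) must end up as a product): contributes −x
(b) × 2 (scale by 2 for the 2 C2H4(g)): (2)·(-337.2) = -674.4 kcal/mol
-211.4 = (-674.4) − x
x = (-211.4 − (-674.4)) / (-1) = -463.0 kcal/mol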